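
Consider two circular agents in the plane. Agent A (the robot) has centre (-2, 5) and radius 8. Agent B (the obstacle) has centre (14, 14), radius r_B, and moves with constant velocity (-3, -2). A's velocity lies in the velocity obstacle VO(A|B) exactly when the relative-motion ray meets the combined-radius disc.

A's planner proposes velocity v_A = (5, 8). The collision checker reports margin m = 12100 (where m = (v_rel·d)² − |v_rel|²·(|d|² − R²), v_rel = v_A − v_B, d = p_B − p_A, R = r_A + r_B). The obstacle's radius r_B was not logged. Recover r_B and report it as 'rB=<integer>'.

m = 12100
d = (16, 9);  v_rel = (8, 10),  |v_rel|² = 164
v_rel×d = (8)·(9) − (10)·(16) = -88
since m = R²·164 − (-88)²:  R² = (7744 + 12100) / 164 = 121
R = √121 = 11  ⇒  r_B = 11 − 8 = 3

rB=3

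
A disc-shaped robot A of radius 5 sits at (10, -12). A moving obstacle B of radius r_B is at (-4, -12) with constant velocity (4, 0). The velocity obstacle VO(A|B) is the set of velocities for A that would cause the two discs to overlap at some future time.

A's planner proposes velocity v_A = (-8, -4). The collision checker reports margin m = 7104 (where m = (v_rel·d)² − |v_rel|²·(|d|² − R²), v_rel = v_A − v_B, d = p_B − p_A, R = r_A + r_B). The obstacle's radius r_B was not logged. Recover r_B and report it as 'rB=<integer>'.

m = 7104
d = (-14, 0);  v_rel = (-12, -4),  |v_rel|² = 160
v_rel×d = (-12)·(0) − (-4)·(-14) = -56
since m = R²·160 − (-56)²:  R² = (3136 + 7104) / 160 = 64
R = √64 = 8  ⇒  r_B = 8 − 5 = 3

rB=3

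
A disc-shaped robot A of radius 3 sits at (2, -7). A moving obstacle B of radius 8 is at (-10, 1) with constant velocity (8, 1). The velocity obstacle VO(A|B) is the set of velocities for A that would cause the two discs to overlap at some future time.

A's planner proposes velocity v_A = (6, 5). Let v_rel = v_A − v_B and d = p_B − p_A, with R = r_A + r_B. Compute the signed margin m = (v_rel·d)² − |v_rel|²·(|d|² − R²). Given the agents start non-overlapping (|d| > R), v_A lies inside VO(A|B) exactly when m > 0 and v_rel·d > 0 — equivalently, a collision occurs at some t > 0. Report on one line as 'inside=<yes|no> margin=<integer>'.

d = (-12, 8),  |d|² = 208;  R = 3+8 = 11,  c = 208−11² = 87
v_rel = (-2, 4),  |v_rel|² = 20;  v_rel·d = (-2)·(-12) + (4)·(8) = 56
20·t² − 112·t + 87 = 0  ⇒  m = 56² − 20·87 = 1396
m = 1396 > 0,  v_rel·d = 56 > 0  ⇒  inside

inside=yes margin=1396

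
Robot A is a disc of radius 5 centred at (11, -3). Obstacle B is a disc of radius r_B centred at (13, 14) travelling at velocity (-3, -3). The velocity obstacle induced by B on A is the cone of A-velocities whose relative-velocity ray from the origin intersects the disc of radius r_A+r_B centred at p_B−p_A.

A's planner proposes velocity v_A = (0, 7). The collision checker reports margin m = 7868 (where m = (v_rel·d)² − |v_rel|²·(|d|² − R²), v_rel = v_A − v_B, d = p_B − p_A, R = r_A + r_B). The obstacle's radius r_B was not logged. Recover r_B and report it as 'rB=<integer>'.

m = 7868
d = (2, 17);  v_rel = (3, 10),  |v_rel|² = 109
v_rel×d = (3)·(17) − (10)·(2) = 31
since m = R²·109 − 31²:  R² = (961 + 7868) / 109 = 81
R = √81 = 9  ⇒  r_B = 9 − 5 = 4

rB=4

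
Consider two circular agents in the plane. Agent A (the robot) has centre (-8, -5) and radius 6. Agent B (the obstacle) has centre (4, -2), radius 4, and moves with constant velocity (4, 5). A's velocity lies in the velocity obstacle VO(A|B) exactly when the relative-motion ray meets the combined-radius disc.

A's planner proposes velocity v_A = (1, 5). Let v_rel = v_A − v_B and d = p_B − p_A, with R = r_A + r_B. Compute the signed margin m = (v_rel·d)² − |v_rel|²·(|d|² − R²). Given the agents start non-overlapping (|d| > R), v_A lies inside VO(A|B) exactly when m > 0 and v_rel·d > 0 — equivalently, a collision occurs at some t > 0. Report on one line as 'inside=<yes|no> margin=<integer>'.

d = (12, 3),  |d|² = 153;  R = 6+4 = 10,  c = 153−10² = 53
v_rel = (-3, 0),  |v_rel|² = 9;  v_rel·d = (-3)·(12) + (0)·(3) = -36
9·t² + 72·t + 53 = 0  ⇒  m = (-36)² − 9·53 = 819
m = 819 > 0,  v_rel·d = -36 < 0  ⇒  outside

inside=no margin=819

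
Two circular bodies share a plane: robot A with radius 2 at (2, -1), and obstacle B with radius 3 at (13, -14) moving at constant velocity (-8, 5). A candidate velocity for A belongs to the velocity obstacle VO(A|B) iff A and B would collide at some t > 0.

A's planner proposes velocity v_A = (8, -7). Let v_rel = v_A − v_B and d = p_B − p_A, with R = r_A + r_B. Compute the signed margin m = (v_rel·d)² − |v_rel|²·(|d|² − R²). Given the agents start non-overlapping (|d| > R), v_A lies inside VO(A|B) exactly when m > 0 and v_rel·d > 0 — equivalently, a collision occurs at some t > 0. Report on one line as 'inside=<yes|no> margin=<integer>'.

d = (11, -13),  |d|² = 290;  R = 2+3 = 5,  c = 290−5² = 265
v_rel = (16, -12),  |v_rel|² = 400;  v_rel·d = (16)·(11) + (-12)·(-13) = 332
400·t² − 664·t + 265 = 0  ⇒  m = 332² − 400·265 = 4224
m = 4224 > 0,  v_rel·d = 332 > 0  ⇒  inside

inside=yes margin=4224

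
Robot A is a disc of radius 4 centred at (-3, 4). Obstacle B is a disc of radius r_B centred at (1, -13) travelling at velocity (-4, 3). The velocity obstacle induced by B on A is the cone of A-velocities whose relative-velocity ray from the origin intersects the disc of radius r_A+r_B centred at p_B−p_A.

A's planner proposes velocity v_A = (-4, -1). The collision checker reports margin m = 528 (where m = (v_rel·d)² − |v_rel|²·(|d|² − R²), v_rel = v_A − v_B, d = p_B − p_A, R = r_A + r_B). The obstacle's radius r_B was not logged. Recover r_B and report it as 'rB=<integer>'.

m = 528
d = (4, -17);  v_rel = (0, -4),  |v_rel|² = 16
v_rel×d = (0)·(-17) − (-4)·(4) = 16
since m = R²·16 − 16²:  R² = (256 + 528) / 16 = 49
R = √49 = 7  ⇒  r_B = 7 − 4 = 3

rB=3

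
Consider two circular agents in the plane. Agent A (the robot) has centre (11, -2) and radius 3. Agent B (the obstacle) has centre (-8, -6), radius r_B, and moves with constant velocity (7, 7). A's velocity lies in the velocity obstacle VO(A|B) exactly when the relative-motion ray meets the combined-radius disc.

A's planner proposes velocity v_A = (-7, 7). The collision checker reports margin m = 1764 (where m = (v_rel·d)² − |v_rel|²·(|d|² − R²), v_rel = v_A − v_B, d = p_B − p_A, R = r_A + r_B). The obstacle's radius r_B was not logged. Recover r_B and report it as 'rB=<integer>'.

m = 1764
d = (-19, -4);  v_rel = (-14, 0),  |v_rel|² = 196
v_rel×d = (-14)·(-4) − (0)·(-19) = 56
since m = R²·196 − 56²:  R² = (3136 + 1764) / 196 = 25
R = √25 = 5  ⇒  r_B = 5 − 3 = 2

rB=2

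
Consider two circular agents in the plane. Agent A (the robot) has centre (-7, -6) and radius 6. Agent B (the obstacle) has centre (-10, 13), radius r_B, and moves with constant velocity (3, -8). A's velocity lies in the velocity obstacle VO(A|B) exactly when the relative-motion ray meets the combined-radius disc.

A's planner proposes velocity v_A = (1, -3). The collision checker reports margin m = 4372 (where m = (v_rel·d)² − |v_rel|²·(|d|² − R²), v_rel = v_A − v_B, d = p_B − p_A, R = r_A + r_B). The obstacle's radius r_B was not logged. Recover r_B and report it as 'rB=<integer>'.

m = 4372
d = (-3, 19);  v_rel = (-2, 5),  |v_rel|² = 29
v_rel×d = (-2)·(19) − (5)·(-3) = -23
since m = R²·29 − (-23)²:  R² = (529 + 4372) / 29 = 169
R = √169 = 13  ⇒  r_B = 13 − 6 = 7

rB=7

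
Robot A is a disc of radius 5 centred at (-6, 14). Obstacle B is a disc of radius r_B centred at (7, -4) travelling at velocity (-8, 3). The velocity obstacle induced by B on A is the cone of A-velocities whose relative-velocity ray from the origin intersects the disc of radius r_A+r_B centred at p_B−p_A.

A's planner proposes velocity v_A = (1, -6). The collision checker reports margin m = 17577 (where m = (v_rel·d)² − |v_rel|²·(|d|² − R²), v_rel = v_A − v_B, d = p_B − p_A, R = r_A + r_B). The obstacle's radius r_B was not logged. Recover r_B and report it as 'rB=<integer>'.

m = 17577
d = (13, -18);  v_rel = (9, -9),  |v_rel|² = 162
v_rel×d = (9)·(-18) − (-9)·(13) = -45
since m = R²·162 − (-45)²:  R² = (2025 + 17577) / 162 = 121
R = √121 = 11  ⇒  r_B = 11 − 5 = 6

rB=6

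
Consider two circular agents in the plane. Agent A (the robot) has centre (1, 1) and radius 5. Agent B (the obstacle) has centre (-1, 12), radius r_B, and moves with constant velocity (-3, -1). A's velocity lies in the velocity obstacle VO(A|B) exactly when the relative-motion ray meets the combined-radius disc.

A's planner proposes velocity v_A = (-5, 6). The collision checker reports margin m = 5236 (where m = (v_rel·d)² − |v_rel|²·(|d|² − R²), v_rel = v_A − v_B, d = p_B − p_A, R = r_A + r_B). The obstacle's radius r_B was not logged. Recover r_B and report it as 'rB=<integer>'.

m = 5236
d = (-2, 11);  v_rel = (-2, 7),  |v_rel|² = 53
v_rel×d = (-2)·(11) − (7)·(-2) = -8
since m = R²·53 − (-8)²:  R² = (64 + 5236) / 53 = 100
R = √100 = 10  ⇒  r_B = 10 − 5 = 5

rB=5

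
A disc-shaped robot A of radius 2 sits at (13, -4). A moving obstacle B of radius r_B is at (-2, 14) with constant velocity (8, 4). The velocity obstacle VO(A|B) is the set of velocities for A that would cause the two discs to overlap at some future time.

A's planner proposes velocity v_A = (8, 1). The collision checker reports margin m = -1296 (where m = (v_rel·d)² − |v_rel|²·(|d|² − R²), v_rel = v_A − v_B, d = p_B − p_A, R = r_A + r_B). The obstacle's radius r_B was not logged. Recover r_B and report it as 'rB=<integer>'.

m = -1296
d = (-15, 18);  v_rel = (0, -3),  |v_rel|² = 9
v_rel×d = (0)·(18) − (-3)·(-15) = -45
since m = R²·9 − (-45)²:  R² = (2025 + -1296) / 9 = 81
R = √81 = 9  ⇒  r_B = 9 − 2 = 7

rB=7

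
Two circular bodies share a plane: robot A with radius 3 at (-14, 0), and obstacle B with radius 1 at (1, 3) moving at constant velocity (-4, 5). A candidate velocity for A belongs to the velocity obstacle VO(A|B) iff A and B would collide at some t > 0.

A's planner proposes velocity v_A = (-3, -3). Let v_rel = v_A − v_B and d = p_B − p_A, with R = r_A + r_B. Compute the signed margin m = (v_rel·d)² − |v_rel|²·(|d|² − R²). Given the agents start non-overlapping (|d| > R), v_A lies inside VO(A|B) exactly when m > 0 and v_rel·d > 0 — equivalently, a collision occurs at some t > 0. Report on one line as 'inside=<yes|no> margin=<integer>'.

d = (15, 3),  |d|² = 234;  R = 3+1 = 4,  c = 234−4² = 218
v_rel = (1, -8),  |v_rel|² = 65;  v_rel·d = (1)·(15) + (-8)·(3) = -9
65·t² + 18·t + 218 = 0  ⇒  m = (-9)² − 65·218 = -14089
m = -14089 < 0,  v_rel·d = -9 < 0  ⇒  outside

inside=no margin=-14089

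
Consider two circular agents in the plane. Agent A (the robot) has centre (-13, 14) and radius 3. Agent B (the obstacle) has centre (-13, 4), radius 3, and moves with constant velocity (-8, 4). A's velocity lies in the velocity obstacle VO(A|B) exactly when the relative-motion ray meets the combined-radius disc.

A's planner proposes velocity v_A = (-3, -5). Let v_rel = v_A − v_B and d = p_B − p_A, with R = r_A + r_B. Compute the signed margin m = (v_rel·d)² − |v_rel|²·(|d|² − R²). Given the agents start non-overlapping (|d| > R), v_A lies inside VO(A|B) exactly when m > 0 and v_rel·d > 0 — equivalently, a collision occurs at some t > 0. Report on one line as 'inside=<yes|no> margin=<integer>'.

d = (0, -10),  |d|² = 100;  R = 3+3 = 6,  c = 100−6² = 64
v_rel = (5, -9),  |v_rel|² = 106;  v_rel·d = (5)·(0) + (-9)·(-10) = 90
106·t² − 180·t + 64 = 0  ⇒  m = 90² − 106·64 = 1316
m = 1316 > 0,  v_rel·d = 90 > 0  ⇒  inside

inside=yes margin=1316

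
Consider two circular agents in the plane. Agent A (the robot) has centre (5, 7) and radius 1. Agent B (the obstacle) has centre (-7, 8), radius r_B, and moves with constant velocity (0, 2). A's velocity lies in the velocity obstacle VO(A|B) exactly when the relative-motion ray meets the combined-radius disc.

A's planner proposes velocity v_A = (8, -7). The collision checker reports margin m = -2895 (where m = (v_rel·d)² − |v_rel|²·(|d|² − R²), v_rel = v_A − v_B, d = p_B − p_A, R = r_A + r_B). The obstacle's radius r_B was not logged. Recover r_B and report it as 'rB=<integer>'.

m = -2895
d = (-12, 1);  v_rel = (8, -9),  |v_rel|² = 145
v_rel×d = (8)·(1) − (-9)·(-12) = -100
since m = R²·145 − (-100)²:  R² = (10000 + -2895) / 145 = 49
R = √49 = 7  ⇒  r_B = 7 − 1 = 6

rB=6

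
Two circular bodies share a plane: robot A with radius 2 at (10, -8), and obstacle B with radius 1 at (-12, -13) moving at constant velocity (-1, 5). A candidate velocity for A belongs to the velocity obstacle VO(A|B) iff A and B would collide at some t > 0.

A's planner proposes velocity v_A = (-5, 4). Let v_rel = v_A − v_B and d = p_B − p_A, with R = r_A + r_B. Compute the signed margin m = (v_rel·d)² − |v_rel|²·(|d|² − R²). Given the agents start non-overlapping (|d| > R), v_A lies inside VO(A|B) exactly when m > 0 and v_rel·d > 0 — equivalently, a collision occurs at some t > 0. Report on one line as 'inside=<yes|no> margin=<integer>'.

d = (-22, -5),  |d|² = 509;  R = 2+1 = 3,  c = 509−3² = 500
v_rel = (-4, -1),  |v_rel|² = 17;  v_rel·d = (-4)·(-22) + (-1)·(-5) = 93
17·t² − 186·t + 500 = 0  ⇒  m = 93² − 17·500 = 149
m = 149 > 0,  v_rel·d = 93 > 0  ⇒  inside

inside=yes margin=149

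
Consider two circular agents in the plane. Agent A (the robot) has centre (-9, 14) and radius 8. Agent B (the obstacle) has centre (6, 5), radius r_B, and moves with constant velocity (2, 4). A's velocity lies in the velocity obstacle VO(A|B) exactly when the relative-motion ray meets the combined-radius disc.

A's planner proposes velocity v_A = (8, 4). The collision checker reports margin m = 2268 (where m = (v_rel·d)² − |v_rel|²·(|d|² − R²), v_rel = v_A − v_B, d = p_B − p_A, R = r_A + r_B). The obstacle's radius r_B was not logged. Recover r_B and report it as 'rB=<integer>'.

m = 2268
d = (15, -9);  v_rel = (6, 0),  |v_rel|² = 36
v_rel×d = (6)·(-9) − (0)·(15) = -54
since m = R²·36 − (-54)²:  R² = (2916 + 2268) / 36 = 144
R = √144 = 12  ⇒  r_B = 12 − 8 = 4

rB=4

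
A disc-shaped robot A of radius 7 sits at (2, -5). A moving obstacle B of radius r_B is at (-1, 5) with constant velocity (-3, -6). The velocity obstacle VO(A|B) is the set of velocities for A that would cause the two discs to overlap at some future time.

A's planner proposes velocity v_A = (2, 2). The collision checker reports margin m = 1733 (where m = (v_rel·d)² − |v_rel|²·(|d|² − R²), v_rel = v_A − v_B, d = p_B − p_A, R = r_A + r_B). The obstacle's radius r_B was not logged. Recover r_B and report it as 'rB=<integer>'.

m = 1733
d = (-3, 10);  v_rel = (5, 8),  |v_rel|² = 89
v_rel×d = (5)·(10) − (8)·(-3) = 74
since m = R²·89 − 74²:  R² = (5476 + 1733) / 89 = 81
R = √81 = 9  ⇒  r_B = 9 − 7 = 2

rB=2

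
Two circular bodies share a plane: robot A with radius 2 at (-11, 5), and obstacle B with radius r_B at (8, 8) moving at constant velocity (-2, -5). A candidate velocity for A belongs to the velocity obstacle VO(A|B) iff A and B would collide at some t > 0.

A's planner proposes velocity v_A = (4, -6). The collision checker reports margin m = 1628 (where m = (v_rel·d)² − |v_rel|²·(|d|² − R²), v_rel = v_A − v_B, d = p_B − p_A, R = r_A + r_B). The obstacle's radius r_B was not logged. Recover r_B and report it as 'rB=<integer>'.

m = 1628
d = (19, 3);  v_rel = (6, -1),  |v_rel|² = 37
v_rel×d = (6)·(3) − (-1)·(19) = 37
since m = R²·37 − 37²:  R² = (1369 + 1628) / 37 = 81
R = √81 = 9  ⇒  r_B = 9 − 2 = 7

rB=7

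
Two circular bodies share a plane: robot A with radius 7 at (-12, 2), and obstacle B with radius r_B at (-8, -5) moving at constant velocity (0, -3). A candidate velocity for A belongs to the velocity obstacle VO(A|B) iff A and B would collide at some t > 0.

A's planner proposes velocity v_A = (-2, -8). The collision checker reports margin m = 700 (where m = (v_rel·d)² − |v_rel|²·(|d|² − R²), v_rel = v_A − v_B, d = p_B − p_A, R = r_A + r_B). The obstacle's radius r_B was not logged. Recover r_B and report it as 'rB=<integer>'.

m = 700
d = (4, -7);  v_rel = (-2, -5),  |v_rel|² = 29
v_rel×d = (-2)·(-7) − (-5)·(4) = 34
since m = R²·29 − 34²:  R² = (1156 + 700) / 29 = 64
R = √64 = 8  ⇒  r_B = 8 − 7 = 1

rB=1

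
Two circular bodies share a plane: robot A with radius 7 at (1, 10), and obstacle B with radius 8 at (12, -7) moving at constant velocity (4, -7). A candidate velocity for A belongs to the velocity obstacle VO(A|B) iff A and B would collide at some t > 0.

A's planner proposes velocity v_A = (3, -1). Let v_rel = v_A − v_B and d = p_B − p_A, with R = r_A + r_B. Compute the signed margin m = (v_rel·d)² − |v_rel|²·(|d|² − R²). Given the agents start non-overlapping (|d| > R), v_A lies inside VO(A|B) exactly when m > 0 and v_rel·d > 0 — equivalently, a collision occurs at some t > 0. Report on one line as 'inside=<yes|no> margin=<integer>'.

d = (11, -17),  |d|² = 410;  R = 7+8 = 15,  c = 410−15² = 185
v_rel = (-1, 6),  |v_rel|² = 37;  v_rel·d = (-1)·(11) + (6)·(-17) = -113
37·t² + 226·t + 185 = 0  ⇒  m = (-113)² − 37·185 = 5924
m = 5924 > 0,  v_rel·d = -113 < 0  ⇒  outside

inside=no margin=5924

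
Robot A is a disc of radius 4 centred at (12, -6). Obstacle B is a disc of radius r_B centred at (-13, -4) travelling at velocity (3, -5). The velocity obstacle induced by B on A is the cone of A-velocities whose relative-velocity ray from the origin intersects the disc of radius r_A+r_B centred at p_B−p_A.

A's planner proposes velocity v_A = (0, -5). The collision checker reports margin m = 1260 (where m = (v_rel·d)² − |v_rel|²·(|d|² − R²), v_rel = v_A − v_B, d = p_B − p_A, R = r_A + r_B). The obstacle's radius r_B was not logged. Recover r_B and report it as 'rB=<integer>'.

m = 1260
d = (-25, 2);  v_rel = (-3, 0),  |v_rel|² = 9
v_rel×d = (-3)·(2) − (0)·(-25) = -6
since m = R²·9 − (-6)²:  R² = (36 + 1260) / 9 = 144
R = √144 = 12  ⇒  r_B = 12 − 4 = 8

rB=8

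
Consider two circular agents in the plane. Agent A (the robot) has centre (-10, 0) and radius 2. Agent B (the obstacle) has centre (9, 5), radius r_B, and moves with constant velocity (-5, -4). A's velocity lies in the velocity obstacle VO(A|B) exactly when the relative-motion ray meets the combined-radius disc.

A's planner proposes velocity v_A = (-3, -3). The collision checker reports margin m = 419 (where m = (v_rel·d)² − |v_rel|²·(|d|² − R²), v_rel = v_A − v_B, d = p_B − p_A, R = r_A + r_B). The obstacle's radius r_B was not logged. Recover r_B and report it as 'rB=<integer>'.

m = 419
d = (19, 5);  v_rel = (2, 1),  |v_rel|² = 5
v_rel×d = (2)·(5) − (1)·(19) = -9
since m = R²·5 − (-9)²:  R² = (81 + 419) / 5 = 100
R = √100 = 10  ⇒  r_B = 10 − 2 = 8

rB=8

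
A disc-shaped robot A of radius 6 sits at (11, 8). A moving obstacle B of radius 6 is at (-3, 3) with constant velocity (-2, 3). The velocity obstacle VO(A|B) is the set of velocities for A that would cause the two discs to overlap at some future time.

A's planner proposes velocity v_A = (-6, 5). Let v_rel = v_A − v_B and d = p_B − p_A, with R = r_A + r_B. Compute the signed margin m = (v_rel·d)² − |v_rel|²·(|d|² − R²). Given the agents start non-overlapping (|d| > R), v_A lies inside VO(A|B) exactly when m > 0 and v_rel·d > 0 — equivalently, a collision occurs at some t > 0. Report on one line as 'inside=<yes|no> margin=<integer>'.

d = (-14, -5),  |d|² = 221;  R = 6+6 = 12,  c = 221−12² = 77
v_rel = (-4, 2),  |v_rel|² = 20;  v_rel·d = (-4)·(-14) + (2)·(-5) = 46
20·t² − 92·t + 77 = 0  ⇒  m = 46² − 20·77 = 576
m = 576 > 0,  v_rel·d = 46 > 0  ⇒  inside

inside=yes margin=576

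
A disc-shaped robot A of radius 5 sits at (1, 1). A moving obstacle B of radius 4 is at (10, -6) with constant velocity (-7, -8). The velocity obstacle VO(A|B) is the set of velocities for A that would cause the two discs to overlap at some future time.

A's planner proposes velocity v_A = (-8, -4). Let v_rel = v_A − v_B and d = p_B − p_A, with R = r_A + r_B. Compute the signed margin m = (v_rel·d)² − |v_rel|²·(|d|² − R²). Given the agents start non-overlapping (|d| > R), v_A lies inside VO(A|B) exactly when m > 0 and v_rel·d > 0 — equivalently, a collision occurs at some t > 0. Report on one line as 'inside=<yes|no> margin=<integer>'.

d = (9, -7),  |d|² = 130;  R = 5+4 = 9,  c = 130−9² = 49
v_rel = (-1, 4),  |v_rel|² = 17;  v_rel·d = (-1)·(9) + (4)·(-7) = -37
17·t² + 74·t + 49 = 0  ⇒  m = (-37)² − 17·49 = 536
m = 536 > 0,  v_rel·d = -37 < 0  ⇒  outside

inside=no margin=536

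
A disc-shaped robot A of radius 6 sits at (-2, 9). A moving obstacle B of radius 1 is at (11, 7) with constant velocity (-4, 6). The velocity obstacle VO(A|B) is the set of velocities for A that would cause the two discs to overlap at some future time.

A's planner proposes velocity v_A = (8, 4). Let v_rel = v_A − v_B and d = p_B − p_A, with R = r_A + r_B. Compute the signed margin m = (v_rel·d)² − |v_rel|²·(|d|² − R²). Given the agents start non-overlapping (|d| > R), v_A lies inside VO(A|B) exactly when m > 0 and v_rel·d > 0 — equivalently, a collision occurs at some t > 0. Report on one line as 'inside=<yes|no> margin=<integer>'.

d = (13, -2),  |d|² = 173;  R = 6+1 = 7,  c = 173−7² = 124
v_rel = (12, -2),  |v_rel|² = 148;  v_rel·d = (12)·(13) + (-2)·(-2) = 160
148·t² − 320·t + 124 = 0  ⇒  m = 160² − 148·124 = 7248
m = 7248 > 0,  v_rel·d = 160 > 0  ⇒  inside

inside=yes margin=7248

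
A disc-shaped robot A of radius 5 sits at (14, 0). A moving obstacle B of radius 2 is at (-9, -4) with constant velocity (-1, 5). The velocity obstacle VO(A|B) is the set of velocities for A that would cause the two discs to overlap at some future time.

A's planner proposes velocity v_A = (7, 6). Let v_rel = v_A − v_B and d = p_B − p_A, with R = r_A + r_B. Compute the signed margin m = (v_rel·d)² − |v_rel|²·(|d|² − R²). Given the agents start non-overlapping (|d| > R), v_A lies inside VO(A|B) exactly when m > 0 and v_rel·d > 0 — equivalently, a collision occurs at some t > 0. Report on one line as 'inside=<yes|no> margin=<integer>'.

d = (-23, -4),  |d|² = 545;  R = 5+2 = 7,  c = 545−7² = 496
v_rel = (8, 1),  |v_rel|² = 65;  v_rel·d = (8)·(-23) + (1)·(-4) = -188
65·t² + 376·t + 496 = 0  ⇒  m = (-188)² − 65·496 = 3104
m = 3104 > 0,  v_rel·d = -188 < 0  ⇒  outside

inside=no margin=3104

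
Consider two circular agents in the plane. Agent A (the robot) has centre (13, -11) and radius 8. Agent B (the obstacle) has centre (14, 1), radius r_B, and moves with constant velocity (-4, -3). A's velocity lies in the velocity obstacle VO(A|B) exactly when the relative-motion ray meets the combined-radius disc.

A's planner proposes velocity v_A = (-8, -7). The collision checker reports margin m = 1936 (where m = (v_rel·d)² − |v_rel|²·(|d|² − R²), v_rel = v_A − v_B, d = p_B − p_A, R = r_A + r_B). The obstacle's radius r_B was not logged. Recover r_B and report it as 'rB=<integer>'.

m = 1936
d = (1, 12);  v_rel = (-4, -4),  |v_rel|² = 32
v_rel×d = (-4)·(12) − (-4)·(1) = -44
since m = R²·32 − (-44)²:  R² = (1936 + 1936) / 32 = 121
R = √121 = 11  ⇒  r_B = 11 − 8 = 3

rB=3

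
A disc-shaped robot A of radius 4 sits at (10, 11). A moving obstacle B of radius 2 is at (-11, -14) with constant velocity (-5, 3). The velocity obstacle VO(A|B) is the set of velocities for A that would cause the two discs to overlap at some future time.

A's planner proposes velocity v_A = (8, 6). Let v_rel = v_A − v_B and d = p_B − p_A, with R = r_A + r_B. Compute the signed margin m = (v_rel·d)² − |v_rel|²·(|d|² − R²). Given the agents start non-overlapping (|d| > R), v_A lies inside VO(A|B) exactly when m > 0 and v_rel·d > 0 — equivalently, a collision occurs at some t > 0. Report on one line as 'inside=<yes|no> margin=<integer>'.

d = (-21, -25),  |d|² = 1066;  R = 4+2 = 6,  c = 1066−6² = 1030
v_rel = (13, 3),  |v_rel|² = 178;  v_rel·d = (13)·(-21) + (3)·(-25) = -348
178·t² + 696·t + 1030 = 0  ⇒  m = (-348)² − 178·1030 = -62236
m = -62236 < 0,  v_rel·d = -348 < 0  ⇒  outside

inside=no margin=-62236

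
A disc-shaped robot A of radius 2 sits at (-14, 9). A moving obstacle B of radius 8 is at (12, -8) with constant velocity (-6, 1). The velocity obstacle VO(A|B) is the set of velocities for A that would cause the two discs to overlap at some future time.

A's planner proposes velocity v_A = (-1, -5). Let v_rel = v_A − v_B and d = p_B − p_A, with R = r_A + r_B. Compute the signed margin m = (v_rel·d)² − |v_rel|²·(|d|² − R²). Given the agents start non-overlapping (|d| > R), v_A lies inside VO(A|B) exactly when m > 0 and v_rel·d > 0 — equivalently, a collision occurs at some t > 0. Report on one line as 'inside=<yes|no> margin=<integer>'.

d = (26, -17),  |d|² = 965;  R = 2+8 = 10,  c = 965−10² = 865
v_rel = (5, -6),  |v_rel|² = 61;  v_rel·d = (5)·(26) + (-6)·(-17) = 232
61·t² − 464·t + 865 = 0  ⇒  m = 232² − 61·865 = 1059
m = 1059 > 0,  v_rel·d = 232 > 0  ⇒  inside

inside=yes margin=1059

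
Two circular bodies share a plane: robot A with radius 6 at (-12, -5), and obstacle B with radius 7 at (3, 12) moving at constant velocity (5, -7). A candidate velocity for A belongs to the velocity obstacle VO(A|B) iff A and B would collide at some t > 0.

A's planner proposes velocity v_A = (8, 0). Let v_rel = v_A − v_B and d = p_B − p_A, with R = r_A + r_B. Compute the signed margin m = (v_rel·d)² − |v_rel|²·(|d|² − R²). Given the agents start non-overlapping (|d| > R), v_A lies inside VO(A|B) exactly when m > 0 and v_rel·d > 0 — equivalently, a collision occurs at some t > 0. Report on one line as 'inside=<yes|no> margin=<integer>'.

d = (15, 17),  |d|² = 514;  R = 6+7 = 13,  c = 514−13² = 345
v_rel = (3, 7),  |v_rel|² = 58;  v_rel·d = (3)·(15) + (7)·(17) = 164
58·t² − 328·t + 345 = 0  ⇒  m = 164² − 58·345 = 6886
m = 6886 > 0,  v_rel·d = 164 > 0  ⇒  inside

inside=yes margin=6886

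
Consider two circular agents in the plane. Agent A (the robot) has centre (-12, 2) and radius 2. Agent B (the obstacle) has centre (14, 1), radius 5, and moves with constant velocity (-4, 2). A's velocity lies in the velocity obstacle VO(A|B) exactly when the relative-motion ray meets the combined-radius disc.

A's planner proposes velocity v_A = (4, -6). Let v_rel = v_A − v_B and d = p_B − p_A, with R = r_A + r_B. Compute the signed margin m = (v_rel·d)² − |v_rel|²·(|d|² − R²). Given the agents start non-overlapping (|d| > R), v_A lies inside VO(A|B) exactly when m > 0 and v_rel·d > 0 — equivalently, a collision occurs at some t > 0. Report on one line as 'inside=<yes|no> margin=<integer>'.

d = (26, -1),  |d|² = 677;  R = 2+5 = 7,  c = 677−7² = 628
v_rel = (8, -8),  |v_rel|² = 128;  v_rel·d = (8)·(26) + (-8)·(-1) = 216
128·t² − 432·t + 628 = 0  ⇒  m = 216² − 128·628 = -33728
m = -33728 < 0,  v_rel·d = 216 > 0  ⇒  outside

inside=no margin=-33728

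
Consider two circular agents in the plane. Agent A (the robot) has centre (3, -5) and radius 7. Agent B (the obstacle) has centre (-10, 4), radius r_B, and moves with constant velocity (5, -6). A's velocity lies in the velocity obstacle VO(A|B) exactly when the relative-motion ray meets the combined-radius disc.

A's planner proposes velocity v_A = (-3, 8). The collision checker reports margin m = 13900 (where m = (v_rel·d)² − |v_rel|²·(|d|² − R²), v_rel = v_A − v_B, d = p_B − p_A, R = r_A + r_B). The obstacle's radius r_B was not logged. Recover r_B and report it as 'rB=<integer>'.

m = 13900
d = (-13, 9);  v_rel = (-8, 14),  |v_rel|² = 260
v_rel×d = (-8)·(9) − (14)·(-13) = 110
since m = R²·260 − 110²:  R² = (12100 + 13900) / 260 = 100
R = √100 = 10  ⇒  r_B = 10 − 7 = 3

rB=3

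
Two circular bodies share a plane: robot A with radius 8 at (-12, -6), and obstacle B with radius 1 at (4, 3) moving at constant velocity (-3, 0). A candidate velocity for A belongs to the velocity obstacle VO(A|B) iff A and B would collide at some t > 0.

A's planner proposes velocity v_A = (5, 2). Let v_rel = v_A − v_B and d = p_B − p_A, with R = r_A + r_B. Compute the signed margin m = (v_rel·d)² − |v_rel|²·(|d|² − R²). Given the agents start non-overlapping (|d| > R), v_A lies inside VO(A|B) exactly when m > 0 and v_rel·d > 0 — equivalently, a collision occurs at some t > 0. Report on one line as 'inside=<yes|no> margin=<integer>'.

d = (16, 9),  |d|² = 337;  R = 8+1 = 9,  c = 337−9² = 256
v_rel = (8, 2),  |v_rel|² = 68;  v_rel·d = (8)·(16) + (2)·(9) = 146
68·t² − 292·t + 256 = 0  ⇒  m = 146² − 68·256 = 3908
m = 3908 > 0,  v_rel·d = 146 > 0  ⇒  inside

inside=yes margin=3908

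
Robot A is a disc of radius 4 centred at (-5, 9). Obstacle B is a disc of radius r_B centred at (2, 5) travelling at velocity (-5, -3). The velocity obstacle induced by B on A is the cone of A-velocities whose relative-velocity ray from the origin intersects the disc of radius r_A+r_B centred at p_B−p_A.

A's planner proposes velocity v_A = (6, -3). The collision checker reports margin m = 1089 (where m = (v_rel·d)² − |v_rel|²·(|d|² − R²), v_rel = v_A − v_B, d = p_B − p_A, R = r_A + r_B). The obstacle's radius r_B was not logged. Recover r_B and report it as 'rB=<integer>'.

m = 1089
d = (7, -4);  v_rel = (11, 0),  |v_rel|² = 121
v_rel×d = (11)·(-4) − (0)·(7) = -44
since m = R²·121 − (-44)²:  R² = (1936 + 1089) / 121 = 25
R = √25 = 5  ⇒  r_B = 5 − 4 = 1

rB=1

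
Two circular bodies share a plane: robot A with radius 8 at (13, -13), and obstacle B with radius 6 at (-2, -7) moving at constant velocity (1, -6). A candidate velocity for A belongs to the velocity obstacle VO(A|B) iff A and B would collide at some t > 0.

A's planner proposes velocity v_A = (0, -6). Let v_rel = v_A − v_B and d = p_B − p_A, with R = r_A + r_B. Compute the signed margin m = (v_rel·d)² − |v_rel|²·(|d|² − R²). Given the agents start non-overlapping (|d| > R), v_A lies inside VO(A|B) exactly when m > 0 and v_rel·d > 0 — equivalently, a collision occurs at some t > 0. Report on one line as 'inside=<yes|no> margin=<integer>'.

d = (-15, 6),  |d|² = 261;  R = 8+6 = 14,  c = 261−14² = 65
v_rel = (-1, 0),  |v_rel|² = 1;  v_rel·d = (-1)·(-15) + (0)·(6) = 15
1·t² − 30·t + 65 = 0  ⇒  m = 15² − 1·65 = 160
m = 160 > 0,  v_rel·d = 15 > 0  ⇒  inside

inside=yes margin=160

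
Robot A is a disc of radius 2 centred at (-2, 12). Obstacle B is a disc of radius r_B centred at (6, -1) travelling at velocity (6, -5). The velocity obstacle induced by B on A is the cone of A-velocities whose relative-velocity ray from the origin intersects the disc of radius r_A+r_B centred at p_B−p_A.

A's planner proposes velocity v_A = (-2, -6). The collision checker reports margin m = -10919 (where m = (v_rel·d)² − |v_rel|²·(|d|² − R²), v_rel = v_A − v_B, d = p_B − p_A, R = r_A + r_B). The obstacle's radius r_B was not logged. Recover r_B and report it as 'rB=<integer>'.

m = -10919
d = (8, -13);  v_rel = (-8, -1),  |v_rel|² = 65
v_rel×d = (-8)·(-13) − (-1)·(8) = 112
since m = R²·65 − 112²:  R² = (12544 + -10919) / 65 = 25
R = √25 = 5  ⇒  r_B = 5 − 2 = 3

rB=3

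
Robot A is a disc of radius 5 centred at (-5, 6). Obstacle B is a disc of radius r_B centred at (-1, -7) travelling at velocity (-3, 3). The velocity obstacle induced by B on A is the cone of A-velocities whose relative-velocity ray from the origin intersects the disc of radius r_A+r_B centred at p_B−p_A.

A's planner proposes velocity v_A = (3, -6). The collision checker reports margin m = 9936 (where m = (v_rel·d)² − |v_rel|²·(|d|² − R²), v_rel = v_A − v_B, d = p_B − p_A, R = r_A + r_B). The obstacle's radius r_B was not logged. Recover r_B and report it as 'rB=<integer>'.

m = 9936
d = (4, -13);  v_rel = (6, -9),  |v_rel|² = 117
v_rel×d = (6)·(-13) − (-9)·(4) = -42
since m = R²·117 − (-42)²:  R² = (1764 + 9936) / 117 = 100
R = √100 = 10  ⇒  r_B = 10 − 5 = 5

rB=5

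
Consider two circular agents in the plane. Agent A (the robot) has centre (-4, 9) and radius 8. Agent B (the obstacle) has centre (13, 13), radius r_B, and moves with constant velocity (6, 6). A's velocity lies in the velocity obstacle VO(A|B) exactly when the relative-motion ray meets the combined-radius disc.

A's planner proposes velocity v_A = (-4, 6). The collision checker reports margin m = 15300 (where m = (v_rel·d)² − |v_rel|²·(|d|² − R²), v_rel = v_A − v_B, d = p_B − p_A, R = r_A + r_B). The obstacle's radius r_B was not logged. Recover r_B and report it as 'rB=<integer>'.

m = 15300
d = (17, 4);  v_rel = (-10, 0),  |v_rel|² = 100
v_rel×d = (-10)·(4) − (0)·(17) = -40
since m = R²·100 − (-40)²:  R² = (1600 + 15300) / 100 = 169
R = √169 = 13  ⇒  r_B = 13 − 8 = 5

rB=5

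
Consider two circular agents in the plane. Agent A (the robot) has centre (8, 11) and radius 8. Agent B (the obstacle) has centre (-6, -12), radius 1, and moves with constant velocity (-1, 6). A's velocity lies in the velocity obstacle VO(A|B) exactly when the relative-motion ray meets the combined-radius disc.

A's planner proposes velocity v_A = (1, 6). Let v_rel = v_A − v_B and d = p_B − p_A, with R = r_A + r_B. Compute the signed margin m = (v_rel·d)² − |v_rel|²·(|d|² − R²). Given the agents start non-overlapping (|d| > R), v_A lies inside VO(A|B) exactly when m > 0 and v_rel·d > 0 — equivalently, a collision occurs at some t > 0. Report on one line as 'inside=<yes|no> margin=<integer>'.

d = (-14, -23),  |d|² = 725;  R = 8+1 = 9,  c = 725−9² = 644
v_rel = (2, 0),  |v_rel|² = 4;  v_rel·d = (2)·(-14) + (0)·(-23) = -28
4·t² + 56·t + 644 = 0  ⇒  m = (-28)² − 4·644 = -1792
m = -1792 < 0,  v_rel·d = -28 < 0  ⇒  outside

inside=no margin=-1792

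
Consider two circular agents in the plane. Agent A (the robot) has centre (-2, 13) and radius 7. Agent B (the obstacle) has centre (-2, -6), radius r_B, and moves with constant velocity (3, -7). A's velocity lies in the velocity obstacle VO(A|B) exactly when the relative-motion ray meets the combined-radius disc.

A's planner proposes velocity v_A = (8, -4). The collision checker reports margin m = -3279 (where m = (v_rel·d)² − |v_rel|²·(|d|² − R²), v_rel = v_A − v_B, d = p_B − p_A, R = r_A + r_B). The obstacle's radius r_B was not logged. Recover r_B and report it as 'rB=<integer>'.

m = -3279
d = (0, -19);  v_rel = (5, 3),  |v_rel|² = 34
v_rel×d = (5)·(-19) − (3)·(0) = -95
since m = R²·34 − (-95)²:  R² = (9025 + -3279) / 34 = 169
R = √169 = 13  ⇒  r_B = 13 − 7 = 6

rB=6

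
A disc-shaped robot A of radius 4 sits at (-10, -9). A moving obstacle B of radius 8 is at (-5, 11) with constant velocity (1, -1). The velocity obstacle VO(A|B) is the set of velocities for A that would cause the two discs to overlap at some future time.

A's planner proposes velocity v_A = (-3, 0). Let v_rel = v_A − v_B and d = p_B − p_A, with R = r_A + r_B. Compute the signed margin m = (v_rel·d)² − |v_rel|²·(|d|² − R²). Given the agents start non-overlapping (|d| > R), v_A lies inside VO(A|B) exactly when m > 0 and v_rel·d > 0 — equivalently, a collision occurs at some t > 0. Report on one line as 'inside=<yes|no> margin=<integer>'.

d = (5, 20),  |d|² = 425;  R = 4+8 = 12,  c = 425−12² = 281
v_rel = (-4, 1),  |v_rel|² = 17;  v_rel·d = (-4)·(5) + (1)·(20) = 0
17·t² − 0·t + 281 = 0  ⇒  m = 0² − 17·281 = -4777
m = -4777 < 0,  v_rel·d = 0 = 0  ⇒  outside

inside=no margin=-4777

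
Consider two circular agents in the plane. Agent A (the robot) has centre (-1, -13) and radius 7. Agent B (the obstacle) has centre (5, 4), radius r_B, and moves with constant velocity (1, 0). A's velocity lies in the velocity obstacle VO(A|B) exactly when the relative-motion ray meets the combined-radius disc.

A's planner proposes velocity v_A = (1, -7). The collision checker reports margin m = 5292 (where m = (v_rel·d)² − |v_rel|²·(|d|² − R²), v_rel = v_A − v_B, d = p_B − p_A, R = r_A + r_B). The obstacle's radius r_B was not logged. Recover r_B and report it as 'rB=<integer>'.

m = 5292
d = (6, 17);  v_rel = (0, -7),  |v_rel|² = 49
v_rel×d = (0)·(17) − (-7)·(6) = 42
since m = R²·49 − 42²:  R² = (1764 + 5292) / 49 = 144
R = √144 = 12  ⇒  r_B = 12 − 7 = 5

rB=5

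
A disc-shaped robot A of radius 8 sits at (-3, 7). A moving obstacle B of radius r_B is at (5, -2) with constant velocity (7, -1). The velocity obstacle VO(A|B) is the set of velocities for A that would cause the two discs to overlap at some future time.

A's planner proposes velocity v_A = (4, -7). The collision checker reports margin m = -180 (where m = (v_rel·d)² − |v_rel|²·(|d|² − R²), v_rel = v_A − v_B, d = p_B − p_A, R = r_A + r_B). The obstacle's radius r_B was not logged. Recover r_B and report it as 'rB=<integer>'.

m = -180
d = (8, -9);  v_rel = (-3, -6),  |v_rel|² = 45
v_rel×d = (-3)·(-9) − (-6)·(8) = 75
since m = R²·45 − 75²:  R² = (5625 + -180) / 45 = 121
R = √121 = 11  ⇒  r_B = 11 − 8 = 3

rB=3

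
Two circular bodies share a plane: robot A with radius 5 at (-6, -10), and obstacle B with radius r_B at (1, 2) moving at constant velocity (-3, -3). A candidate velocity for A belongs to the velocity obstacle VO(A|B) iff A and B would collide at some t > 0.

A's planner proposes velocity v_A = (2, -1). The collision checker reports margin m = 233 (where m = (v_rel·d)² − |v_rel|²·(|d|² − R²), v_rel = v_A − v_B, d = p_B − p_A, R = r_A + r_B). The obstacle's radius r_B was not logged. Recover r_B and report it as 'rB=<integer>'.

m = 233
d = (7, 12);  v_rel = (5, 2),  |v_rel|² = 29
v_rel×d = (5)·(12) − (2)·(7) = 46
since m = R²·29 − 46²:  R² = (2116 + 233) / 29 = 81
R = √81 = 9  ⇒  r_B = 9 − 5 = 4

rB=4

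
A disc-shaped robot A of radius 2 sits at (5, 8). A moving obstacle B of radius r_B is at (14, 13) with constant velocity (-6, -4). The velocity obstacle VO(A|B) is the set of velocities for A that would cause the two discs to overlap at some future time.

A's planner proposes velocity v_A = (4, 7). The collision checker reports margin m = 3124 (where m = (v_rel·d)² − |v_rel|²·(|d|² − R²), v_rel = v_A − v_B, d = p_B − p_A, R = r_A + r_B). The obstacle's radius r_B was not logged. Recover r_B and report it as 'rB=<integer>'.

m = 3124
d = (9, 5);  v_rel = (10, 11),  |v_rel|² = 221
v_rel×d = (10)·(5) − (11)·(9) = -49
since m = R²·221 − (-49)²:  R² = (2401 + 3124) / 221 = 25
R = √25 = 5  ⇒  r_B = 5 − 2 = 3

rB=3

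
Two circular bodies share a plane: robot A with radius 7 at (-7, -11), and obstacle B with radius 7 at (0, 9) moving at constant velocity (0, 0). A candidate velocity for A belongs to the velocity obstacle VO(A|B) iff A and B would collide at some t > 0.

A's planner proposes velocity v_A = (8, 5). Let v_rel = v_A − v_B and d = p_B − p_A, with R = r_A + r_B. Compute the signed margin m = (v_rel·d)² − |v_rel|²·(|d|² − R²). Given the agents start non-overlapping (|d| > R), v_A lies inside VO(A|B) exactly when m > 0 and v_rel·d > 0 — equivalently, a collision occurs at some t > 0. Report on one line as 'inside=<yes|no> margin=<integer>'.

d = (7, 20),  |d|² = 449;  R = 7+7 = 14,  c = 449−14² = 253
v_rel = (8, 5),  |v_rel|² = 89;  v_rel·d = (8)·(7) + (5)·(20) = 156
89·t² − 312·t + 253 = 0  ⇒  m = 156² − 89·253 = 1819
m = 1819 > 0,  v_rel·d = 156 > 0  ⇒  inside

inside=yes margin=1819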